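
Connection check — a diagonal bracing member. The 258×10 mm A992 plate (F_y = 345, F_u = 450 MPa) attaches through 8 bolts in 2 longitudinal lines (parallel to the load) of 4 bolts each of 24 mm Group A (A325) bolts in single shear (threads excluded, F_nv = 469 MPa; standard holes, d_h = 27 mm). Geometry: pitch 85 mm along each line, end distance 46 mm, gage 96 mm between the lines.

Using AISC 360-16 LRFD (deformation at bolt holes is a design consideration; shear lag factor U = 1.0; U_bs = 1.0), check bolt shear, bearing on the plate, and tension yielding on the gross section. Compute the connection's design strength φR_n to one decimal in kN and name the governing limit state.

801.1 kN (gross-section yield governs)

Bolt shear: A_b = π(24)²/4 = 452.39 mm². φR_n = 0.75 × 469 × 452.39 × 8 × 1 = 1273.0 kN.
Bearing (10 mm plate, F_u = 450 MPa): end bolts L_c = 46 − 27/2 = 32.5, R_n = min(1.2×32.5×10×450, 2.4×24×10×450) = 175.5 kN/bolt; interior L_c = 85 − 27 = 58, R_n = 259.2 kN/bolt. φR_n = 0.75 × (2×175.5 + 6×259.2) = 1429.7 kN.
Tension yield (gross): A_g = 258×10 = 2580 mm². φR_n = 0.90 × 345 × 2580 = 801.1 kN.
Governing: min(1273.0, 1429.7, 801.1) = 801.1 kN → gross-section yield.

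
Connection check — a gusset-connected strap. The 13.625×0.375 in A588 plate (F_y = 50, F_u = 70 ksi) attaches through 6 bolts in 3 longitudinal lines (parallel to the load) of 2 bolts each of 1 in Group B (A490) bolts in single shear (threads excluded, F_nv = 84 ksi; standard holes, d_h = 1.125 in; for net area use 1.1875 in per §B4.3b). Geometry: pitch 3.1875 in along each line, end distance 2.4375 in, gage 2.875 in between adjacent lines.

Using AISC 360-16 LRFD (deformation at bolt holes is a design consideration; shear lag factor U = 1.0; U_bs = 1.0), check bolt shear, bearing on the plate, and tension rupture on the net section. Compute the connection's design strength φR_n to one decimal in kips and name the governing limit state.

198.1 kips (net-section rupture governs)

Bolt shear: A_b = π(1)²/4 = 0.7854 in². φR_n = 0.75 × 84 × 0.7854 × 6 × 1 = 296.9 kips.
Bearing (0.375 in plate, F_u = 70 ksi): end bolts L_c = 2.4375 − 1.125/2 = 1.875, R_n = min(1.2×1.875×0.375×70, 2.4×1×0.375×70) = 59.063 kips/bolt; interior L_c = 3.1875 − 1.125 = 2.0625, R_n = 63 kips/bolt. φR_n = 0.75 × (3×59.063 + 3×63) = 274.6 kips.
Tension rupture (net): A_n = (13.625 − 3×1.1875)×0.375 = 3.7734 in² (U = 1.0, A_e = A_n). φR_n = 0.75 × 70 × 3.7734 = 198.1 kips.
Governing: min(296.9, 274.6, 198.1) = 198.1 kips → net-section rupture.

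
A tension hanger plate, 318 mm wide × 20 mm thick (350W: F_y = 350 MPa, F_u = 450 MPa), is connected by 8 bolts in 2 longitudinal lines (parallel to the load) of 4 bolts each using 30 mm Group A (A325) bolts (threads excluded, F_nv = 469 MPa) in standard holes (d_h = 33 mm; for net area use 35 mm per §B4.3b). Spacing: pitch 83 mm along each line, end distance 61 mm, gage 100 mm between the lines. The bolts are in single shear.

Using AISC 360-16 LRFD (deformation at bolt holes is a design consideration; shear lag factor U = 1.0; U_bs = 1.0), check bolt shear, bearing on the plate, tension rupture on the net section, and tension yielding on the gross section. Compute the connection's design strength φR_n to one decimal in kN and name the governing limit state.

Bolt shear: A_b = π(30)²/4 = 706.86 mm². φR_n = 0.75 × 469 × 706.86 × 8 × 1 = 1989.1 kN.
Bearing (20 mm plate, F_u = 450 MPa): end bolts L_c = 61 − 33/2 = 44.5, R_n = min(1.2×44.5×20×450, 2.4×30×20×450) = 480.6 kN/bolt; interior L_c = 83 − 33 = 50, R_n = 540 kN/bolt. φR_n = 0.75 × (2×480.6 + 6×540) = 3150.9 kN.
Tension rupture (net): A_n = (318 − 2×35)×20 = 4960 mm² (U = 1.0, A_e = A_n). φR_n = 0.75 × 450 × 4960 = 1674.0 kN.
Tension yield (gross): A_g = 318×20 = 6360 mm². φR_n = 0.90 × 350 × 6360 = 2003.4 kN.
Governing: min(1989.1, 3150.9, 1674.0, 2003.4) = 1674.0 kN → net-section rupture.

1674.0 kN (net-section rupture governs)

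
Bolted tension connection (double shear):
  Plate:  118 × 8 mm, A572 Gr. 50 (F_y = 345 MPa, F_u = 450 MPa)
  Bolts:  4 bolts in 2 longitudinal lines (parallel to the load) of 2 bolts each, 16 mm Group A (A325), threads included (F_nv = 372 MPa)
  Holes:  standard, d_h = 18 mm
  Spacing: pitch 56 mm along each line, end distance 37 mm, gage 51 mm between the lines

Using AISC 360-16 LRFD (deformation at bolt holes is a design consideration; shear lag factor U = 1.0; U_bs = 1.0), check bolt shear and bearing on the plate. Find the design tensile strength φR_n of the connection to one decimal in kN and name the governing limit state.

388.8 kN (bearing governs)

Bolt shear: A_b = π(16)²/4 = 201.06 mm². φR_n = 0.75 × 372 × 201.06 × 4 × 2 = 448.8 kN.
Bearing (8 mm plate, F_u = 450 MPa): end bolts L_c = 37 − 18/2 = 28, R_n = min(1.2×28×8×450, 2.4×16×8×450) = 120.96 kN/bolt; interior L_c = 56 − 18 = 38, R_n = 138.24 kN/bolt. φR_n = 0.75 × (2×120.96 + 2×138.24) = 388.8 kN.
Governing: min(448.8, 388.8) = 388.8 kN → bearing.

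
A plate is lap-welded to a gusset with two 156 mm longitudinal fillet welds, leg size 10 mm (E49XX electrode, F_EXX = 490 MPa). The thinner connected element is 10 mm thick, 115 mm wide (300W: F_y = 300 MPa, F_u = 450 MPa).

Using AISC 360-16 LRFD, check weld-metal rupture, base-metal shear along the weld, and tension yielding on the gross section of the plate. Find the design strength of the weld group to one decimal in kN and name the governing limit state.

310.5 kN (gross-section yield governs)

Weld metal: throat = 0.707×10 = 7.07 mm, L = 2×156 = 312 mm. φR_n = 0.75 × 0.6 × 490 × 7.07 × 312 = 486.4 kN.
Base metal shear (10 mm plate): yield φR_n = 1.0×0.6×300×10×312 = 561.6 kN; rupture φR_n = 0.75×0.6×450×10×312 = 631.8 kN; take 561.6 kN (yield).
Tension yield (gross): A_g = 115×10 = 1150 mm². φR_n = 0.90 × 300 × 1150 = 310.5 kN.
Governing: min(486.4, 561.6, 310.5) = 310.5 kN → gross-section yield.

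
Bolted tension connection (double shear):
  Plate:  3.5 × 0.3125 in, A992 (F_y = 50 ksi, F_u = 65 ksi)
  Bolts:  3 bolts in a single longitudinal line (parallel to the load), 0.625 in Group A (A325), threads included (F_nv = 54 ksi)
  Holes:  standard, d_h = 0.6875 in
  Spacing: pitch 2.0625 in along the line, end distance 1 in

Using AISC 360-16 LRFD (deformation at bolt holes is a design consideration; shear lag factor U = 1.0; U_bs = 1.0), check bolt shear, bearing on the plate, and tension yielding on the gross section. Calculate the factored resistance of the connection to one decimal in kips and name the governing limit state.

49.2 kips (gross-section yield governs)

Bolt shear: A_b = π(0.625)²/4 = 0.3068 in². φR_n = 0.75 × 54 × 0.3068 × 3 × 2 = 74.6 kips.
Bearing (0.3125 in plate, F_u = 65 ksi): end bolts L_c = 1 − 0.6875/2 = 0.65625, R_n = min(1.2×0.65625×0.3125×65, 2.4×0.625×0.3125×65) = 15.996 kips/bolt; interior L_c = 2.0625 − 0.6875 = 1.375, R_n = 30.469 kips/bolt. φR_n = 0.75 × (1×15.996 + 2×30.469) = 57.7 kips.
Tension yield (gross): A_g = 3.5×0.3125 = 1.0938 in². φR_n = 0.90 × 50 × 1.0938 = 49.2 kips.
Governing: min(74.6, 57.7, 49.2) = 49.2 kips → gross-section yield.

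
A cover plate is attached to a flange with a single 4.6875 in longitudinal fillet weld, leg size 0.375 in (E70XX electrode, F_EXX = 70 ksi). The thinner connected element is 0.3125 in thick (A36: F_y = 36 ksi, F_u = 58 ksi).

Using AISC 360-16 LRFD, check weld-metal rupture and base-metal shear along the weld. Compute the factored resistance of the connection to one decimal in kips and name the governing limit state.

Weld metal: throat = 0.707×0.375 = 0.26513 in, L = 4.6875 in. φR_n = 0.75 × 0.6 × 70 × 0.26513 × 4.6875 = 39.1 kips.
Base metal shear (0.3125 in plate): yield φR_n = 1.0×0.6×36×0.3125×4.6875 = 31.6 kips; rupture φR_n = 0.75×0.6×58×0.3125×4.6875 = 38.2 kips; take 31.6 kips (yield).
Governing: min(39.1, 31.6) = 31.6 kips → base-metal shear.

31.6 kips (base-metal shear governs)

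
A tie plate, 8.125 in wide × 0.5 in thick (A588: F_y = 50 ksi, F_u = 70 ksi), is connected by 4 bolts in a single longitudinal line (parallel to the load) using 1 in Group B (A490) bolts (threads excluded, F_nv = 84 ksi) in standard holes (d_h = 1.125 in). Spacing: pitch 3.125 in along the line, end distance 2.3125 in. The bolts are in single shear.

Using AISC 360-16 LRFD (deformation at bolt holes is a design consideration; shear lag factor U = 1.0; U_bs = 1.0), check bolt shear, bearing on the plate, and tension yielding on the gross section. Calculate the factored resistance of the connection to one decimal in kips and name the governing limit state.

Bolt shear: A_b = π(1)²/4 = 0.7854 in². φR_n = 0.75 × 84 × 0.7854 × 4 × 1 = 197.9 kips.
Bearing (0.5 in plate, F_u = 70 ksi): end bolts L_c = 2.3125 − 1.125/2 = 1.75, R_n = min(1.2×1.75×0.5×70, 2.4×1×0.5×70) = 73.5 kips/bolt; interior L_c = 3.125 − 1.125 = 2, R_n = 84 kips/bolt. φR_n = 0.75 × (1×73.5 + 3×84) = 244.1 kips.
Tension yield (gross): A_g = 8.125×0.5 = 4.0625 in². φR_n = 0.90 × 50 × 4.0625 = 182.8 kips.
Governing: min(197.9, 244.1, 182.8) = 182.8 kips → gross-section yield.

182.8 kips (gross-section yield governs)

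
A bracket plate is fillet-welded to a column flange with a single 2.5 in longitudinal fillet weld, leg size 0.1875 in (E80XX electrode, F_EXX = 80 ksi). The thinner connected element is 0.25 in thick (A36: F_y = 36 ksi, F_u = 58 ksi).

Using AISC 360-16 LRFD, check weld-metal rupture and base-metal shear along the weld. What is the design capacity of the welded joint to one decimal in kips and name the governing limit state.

Weld metal: throat = 0.707×0.1875 = 0.13256 in, L = 2.5 in. φR_n = 0.75 × 0.6 × 80 × 0.13256 × 2.5 = 11.9 kips.
Base metal shear (0.25 in plate): yield φR_n = 1.0×0.6×36×0.25×2.5 = 13.5 kips; rupture φR_n = 0.75×0.6×58×0.25×2.5 = 16.3 kips; take 13.5 kips (yield).
Governing: min(11.9, 13.5) = 11.9 kips → weld metal.

11.9 kips (weld metal governs)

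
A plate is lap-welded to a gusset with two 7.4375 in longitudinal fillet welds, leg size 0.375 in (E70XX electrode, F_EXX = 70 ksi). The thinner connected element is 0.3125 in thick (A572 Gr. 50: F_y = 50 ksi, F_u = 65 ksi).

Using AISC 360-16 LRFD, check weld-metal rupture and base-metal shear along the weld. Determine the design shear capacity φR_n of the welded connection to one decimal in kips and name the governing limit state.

Weld metal: throat = 0.707×0.375 = 0.26513 in, L = 2×7.4375 = 14.875 in. φR_n = 0.75 × 0.6 × 70 × 0.26513 × 14.875 = 124.2 kips.
Base metal shear (0.3125 in plate): yield φR_n = 1.0×0.6×50×0.3125×14.875 = 139.5 kips; rupture φR_n = 0.75×0.6×65×0.3125×14.875 = 136.0 kips; take 136.0 kips (rupture).
Governing: min(124.2, 136.0) = 124.2 kips → weld metal.

124.2 kips (weld metal governs)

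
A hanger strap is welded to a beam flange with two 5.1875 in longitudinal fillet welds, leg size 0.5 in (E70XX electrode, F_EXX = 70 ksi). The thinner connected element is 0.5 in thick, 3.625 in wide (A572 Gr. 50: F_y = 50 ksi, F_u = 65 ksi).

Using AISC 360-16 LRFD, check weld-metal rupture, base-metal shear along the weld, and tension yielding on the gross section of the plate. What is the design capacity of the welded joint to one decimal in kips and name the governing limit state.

Weld metal: throat = 0.707×0.5 = 0.3535 in, L = 2×5.1875 = 10.375 in. φR_n = 0.75 × 0.6 × 70 × 0.3535 × 10.375 = 115.5 kips.
Base metal shear (0.5 in plate): yield φR_n = 1.0×0.6×50×0.5×10.375 = 155.6 kips; rupture φR_n = 0.75×0.6×65×0.5×10.375 = 151.7 kips; take 151.7 kips (rupture).
Tension yield (gross): A_g = 3.625×0.5 = 1.8125 in². φR_n = 0.90 × 50 × 1.8125 = 81.6 kips.
Governing: min(115.5, 151.7, 81.6) = 81.6 kips → gross-section yield.

81.6 kips (gross-section yield governs)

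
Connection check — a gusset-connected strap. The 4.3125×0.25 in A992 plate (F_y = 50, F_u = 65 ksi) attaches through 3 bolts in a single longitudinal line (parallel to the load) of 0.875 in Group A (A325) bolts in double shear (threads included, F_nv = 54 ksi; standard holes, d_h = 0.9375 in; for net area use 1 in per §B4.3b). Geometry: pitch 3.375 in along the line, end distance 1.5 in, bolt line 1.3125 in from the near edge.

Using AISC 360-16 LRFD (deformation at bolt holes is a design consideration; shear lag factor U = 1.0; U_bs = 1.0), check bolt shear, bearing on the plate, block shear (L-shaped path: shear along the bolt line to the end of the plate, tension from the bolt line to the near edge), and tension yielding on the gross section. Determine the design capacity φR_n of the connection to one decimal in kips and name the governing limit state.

48.5 kips (gross-section yield governs)

Bolt shear: A_b = π(0.875)²/4 = 0.60132 in². φR_n = 0.75 × 54 × 0.60132 × 3 × 2 = 146.1 kips.
Bearing (0.25 in plate, F_u = 65 ksi): end bolts L_c = 1.5 − 0.9375/2 = 1.03125, R_n = min(1.2×1.03125×0.25×65, 2.4×0.875×0.25×65) = 20.109 kips/bolt; interior L_c = 3.375 − 0.9375 = 2.4375, R_n = 34.125 kips/bolt. φR_n = 0.75 × (1×20.109 + 2×34.125) = 66.3 kips.
Block shear: shear path 1×[1.5+2×3.375] = 1×8.25 in, A_gv = 2.0625, A_nv = 1×(8.25 − 2.5×1)×0.25 = 1.4375 in²; tension to near edge: (1.3125 − 0.5×1)×0.25 = 0.20313 in². R_n = min(0.6×65×1.4375, 0.6×50×2.0625) + 1.0×65×0.20313 = min(56.063, 61.875) + 13.203 = 69.266 kips. φR_n = 0.75 × 69.266 = 51.9 kips.
Tension yield (gross): A_g = 4.3125×0.25 = 1.0781 in². φR_n = 0.90 × 50 × 1.0781 = 48.5 kips.
Governing: min(146.1, 66.3, 51.9, 48.5) = 48.5 kips → gross-section yield.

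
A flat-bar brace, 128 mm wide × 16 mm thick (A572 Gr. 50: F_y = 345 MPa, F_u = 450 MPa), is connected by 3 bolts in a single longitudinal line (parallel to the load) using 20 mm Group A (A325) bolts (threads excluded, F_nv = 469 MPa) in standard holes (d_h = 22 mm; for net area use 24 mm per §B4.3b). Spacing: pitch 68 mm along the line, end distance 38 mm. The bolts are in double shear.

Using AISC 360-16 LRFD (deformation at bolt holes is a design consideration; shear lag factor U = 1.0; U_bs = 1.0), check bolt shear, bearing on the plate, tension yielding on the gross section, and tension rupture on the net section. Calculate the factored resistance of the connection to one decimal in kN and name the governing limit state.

Bolt shear: A_b = π(20)²/4 = 314.16 mm². φR_n = 0.75 × 469 × 314.16 × 3 × 2 = 663.0 kN.
Bearing (16 mm plate, F_u = 450 MPa): end bolts L_c = 38 − 22/2 = 27, R_n = min(1.2×27×16×450, 2.4×20×16×450) = 233.28 kN/bolt; interior L_c = 68 − 22 = 46, R_n = 345.6 kN/bolt. φR_n = 0.75 × (1×233.28 + 2×345.6) = 693.4 kN.
Tension yield (gross): A_g = 128×16 = 2048 mm². φR_n = 0.90 × 345 × 2048 = 635.9 kN.
Tension rupture (net): A_n = (128 − 1×24)×16 = 1664 mm² (U = 1.0, A_e = A_n). φR_n = 0.75 × 450 × 1664 = 561.6 kN.
Governing: min(663.0, 693.4, 635.9, 561.6) = 561.6 kN → net-section rupture.

561.6 kN (net-section rupture governs)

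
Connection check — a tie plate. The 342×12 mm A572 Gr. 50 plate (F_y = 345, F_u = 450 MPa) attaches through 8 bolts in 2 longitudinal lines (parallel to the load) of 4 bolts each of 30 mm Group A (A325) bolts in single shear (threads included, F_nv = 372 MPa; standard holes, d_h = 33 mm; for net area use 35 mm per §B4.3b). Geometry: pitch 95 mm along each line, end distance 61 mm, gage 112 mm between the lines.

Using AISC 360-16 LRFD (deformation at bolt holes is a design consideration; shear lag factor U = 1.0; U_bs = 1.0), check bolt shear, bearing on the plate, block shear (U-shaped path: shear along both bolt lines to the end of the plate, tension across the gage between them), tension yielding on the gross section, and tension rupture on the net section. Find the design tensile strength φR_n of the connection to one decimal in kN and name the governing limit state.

Bolt shear: A_b = π(30)²/4 = 706.86 mm². φR_n = 0.75 × 372 × 706.86 × 8 × 1 = 1577.7 kN.
Bearing (12 mm plate, F_u = 450 MPa): end bolts L_c = 61 − 33/2 = 44.5, R_n = min(1.2×44.5×12×450, 2.4×30×12×450) = 288.36 kN/bolt; interior L_c = 95 − 33 = 62, R_n = 388.8 kN/bolt. φR_n = 0.75 × (2×288.36 + 6×388.8) = 2182.1 kN.
Block shear: shear path 2×[61+3×95] = 2×346 mm, A_gv = 8304, A_nv = 2×(346 − 3.5×35)×12 = 5364 mm²; tension across gage: (112 − 1×35)×12 = 924 mm². R_n = min(0.6×450×5364, 0.6×345×8304) + 1.0×450×924 = min(1448.3, 1718.9) + 415.8 = 1864.1 kN. φR_n = 0.75 × 1864.1 = 1398.1 kN.
Tension yield (gross): A_g = 342×12 = 4104 mm². φR_n = 0.90 × 345 × 4104 = 1274.3 kN.
Tension rupture (net): A_n = (342 − 2×35)×12 = 3264 mm² (U = 1.0, A_e = A_n). φR_n = 0.75 × 450 × 3264 = 1101.6 kN.
Governing: min(1577.7, 2182.1, 1398.1, 1274.3, 1101.6) = 1101.6 kN → net-section rupture.

1101.6 kN (net-section rupture governs)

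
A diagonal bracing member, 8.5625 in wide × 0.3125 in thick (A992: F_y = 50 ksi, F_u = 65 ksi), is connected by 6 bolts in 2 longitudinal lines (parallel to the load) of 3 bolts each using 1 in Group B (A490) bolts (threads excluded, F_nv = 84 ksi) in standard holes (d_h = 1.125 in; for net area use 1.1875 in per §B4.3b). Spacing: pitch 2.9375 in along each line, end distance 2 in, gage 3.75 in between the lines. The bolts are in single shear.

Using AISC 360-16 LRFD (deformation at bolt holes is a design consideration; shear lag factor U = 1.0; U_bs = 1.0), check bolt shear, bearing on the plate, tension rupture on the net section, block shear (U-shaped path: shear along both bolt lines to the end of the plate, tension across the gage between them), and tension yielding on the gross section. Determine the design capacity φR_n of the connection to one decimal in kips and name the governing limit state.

94.3 kips (net-section rupture governs)

Bolt shear: A_b = π(1)²/4 = 0.7854 in². φR_n = 0.75 × 84 × 0.7854 × 6 × 1 = 296.9 kips.
Bearing (0.3125 in plate, F_u = 65 ksi): end bolts L_c = 2 − 1.125/2 = 1.4375, R_n = min(1.2×1.4375×0.3125×65, 2.4×1×0.3125×65) = 35.039 kips/bolt; interior L_c = 2.9375 − 1.125 = 1.8125, R_n = 44.18 kips/bolt. φR_n = 0.75 × (2×35.039 + 4×44.18) = 185.1 kips.
Tension rupture (net): A_n = (8.5625 − 2×1.1875)×0.3125 = 1.9336 in² (U = 1.0, A_e = A_n). φR_n = 0.75 × 65 × 1.9336 = 94.3 kips.
Block shear: shear path 2×[2+2×2.9375] = 2×7.875 in, A_gv = 4.9219, A_nv = 2×(7.875 − 2.5×1.1875)×0.3125 = 3.0664 in²; tension across gage: (3.75 − 1×1.1875)×0.3125 = 0.80078 in². R_n = min(0.6×65×3.0664, 0.6×50×4.9219) + 1.0×65×0.80078 = min(119.59, 147.66) + 52.051 = 171.64 kips. φR_n = 0.75 × 171.64 = 128.7 kips.
Tension yield (gross): A_g = 8.5625×0.3125 = 2.6758 in². φR_n = 0.90 × 50 × 2.6758 = 120.4 kips.
Governing: min(296.9, 185.1, 94.3, 128.7, 120.4) = 94.3 kips → net-section rupture.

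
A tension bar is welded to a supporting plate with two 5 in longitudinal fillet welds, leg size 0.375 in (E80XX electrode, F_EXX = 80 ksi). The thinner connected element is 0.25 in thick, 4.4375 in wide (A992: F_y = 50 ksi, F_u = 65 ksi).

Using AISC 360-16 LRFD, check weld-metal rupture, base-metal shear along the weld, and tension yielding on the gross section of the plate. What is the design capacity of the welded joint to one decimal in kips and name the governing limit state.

49.9 kips (gross-section yield governs)

Weld metal: throat = 0.707×0.375 = 0.26513 in, L = 2×5 = 10 in. φR_n = 0.75 × 0.6 × 80 × 0.26513 × 10 = 95.4 kips.
Base metal shear (0.25 in plate): yield φR_n = 1.0×0.6×50×0.25×10 = 75.0 kips; rupture φR_n = 0.75×0.6×65×0.25×10 = 73.1 kips; take 73.1 kips (rupture).
Tension yield (gross): A_g = 4.4375×0.25 = 1.1094 in². φR_n = 0.90 × 50 × 1.1094 = 49.9 kips.
Governing: min(95.4, 73.1, 49.9) = 49.9 kips → gross-section yield.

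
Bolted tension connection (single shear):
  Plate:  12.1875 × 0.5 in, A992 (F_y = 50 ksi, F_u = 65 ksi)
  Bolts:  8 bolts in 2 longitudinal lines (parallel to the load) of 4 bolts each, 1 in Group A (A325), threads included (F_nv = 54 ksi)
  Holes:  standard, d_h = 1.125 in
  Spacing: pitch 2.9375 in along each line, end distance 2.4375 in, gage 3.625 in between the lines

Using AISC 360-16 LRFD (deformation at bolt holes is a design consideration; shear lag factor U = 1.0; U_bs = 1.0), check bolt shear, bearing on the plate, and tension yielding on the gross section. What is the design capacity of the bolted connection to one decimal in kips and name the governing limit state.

254.5 kips (bolt shear governs)

Bolt shear: A_b = π(1)²/4 = 0.7854 in². φR_n = 0.75 × 54 × 0.7854 × 8 × 1 = 254.5 kips.
Bearing (0.5 in plate, F_u = 65 ksi): end bolts L_c = 2.4375 − 1.125/2 = 1.875, R_n = min(1.2×1.875×0.5×65, 2.4×1×0.5×65) = 73.125 kips/bolt; interior L_c = 2.9375 − 1.125 = 1.8125, R_n = 70.688 kips/bolt. φR_n = 0.75 × (2×73.125 + 6×70.688) = 427.8 kips.
Tension yield (gross): A_g = 12.1875×0.5 = 6.0938 in². φR_n = 0.90 × 50 × 6.0938 = 274.2 kips.
Governing: min(254.5, 427.8, 274.2) = 254.5 kips → bolt shear.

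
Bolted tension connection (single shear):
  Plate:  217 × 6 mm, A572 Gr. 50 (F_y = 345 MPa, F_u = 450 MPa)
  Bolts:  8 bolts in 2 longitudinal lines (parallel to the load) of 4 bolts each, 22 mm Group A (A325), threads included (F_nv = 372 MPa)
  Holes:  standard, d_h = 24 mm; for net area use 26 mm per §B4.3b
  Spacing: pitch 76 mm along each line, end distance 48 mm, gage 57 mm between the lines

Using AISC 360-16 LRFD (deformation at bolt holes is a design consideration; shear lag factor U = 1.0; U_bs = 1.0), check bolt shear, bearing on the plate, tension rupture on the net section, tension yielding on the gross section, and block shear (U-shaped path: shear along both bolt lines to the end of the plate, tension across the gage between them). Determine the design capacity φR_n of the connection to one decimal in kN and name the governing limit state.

Bolt shear: A_b = π(22)²/4 = 380.13 mm². φR_n = 0.75 × 372 × 380.13 × 8 × 1 = 848.5 kN.
Bearing (6 mm plate, F_u = 450 MPa): end bolts L_c = 48 − 24/2 = 36, R_n = min(1.2×36×6×450, 2.4×22×6×450) = 116.64 kN/bolt; interior L_c = 76 − 24 = 52, R_n = 142.56 kN/bolt. φR_n = 0.75 × (2×116.64 + 6×142.56) = 816.5 kN.
Tension rupture (net): A_n = (217 − 2×26)×6 = 990 mm² (U = 1.0, A_e = A_n). φR_n = 0.75 × 450 × 990 = 334.1 kN.
Tension yield (gross): A_g = 217×6 = 1302 mm². φR_n = 0.90 × 345 × 1302 = 404.3 kN.
Block shear: shear path 2×[48+3×76] = 2×276 mm, A_gv = 3312, A_nv = 2×(276 − 3.5×26)×6 = 2220 mm²; tension across gage: (57 − 1×26)×6 = 186 mm². R_n = min(0.6×450×2220, 0.6×345×3312) + 1.0×450×186 = min(599.4, 685.58) + 83.7 = 683.1 kN. φR_n = 0.75 × 683.1 = 512.3 kN.
Governing: min(848.5, 816.5, 334.1, 404.3, 512.3) = 334.1 kN → net-section rupture.

334.1 kN (net-section rupture governs)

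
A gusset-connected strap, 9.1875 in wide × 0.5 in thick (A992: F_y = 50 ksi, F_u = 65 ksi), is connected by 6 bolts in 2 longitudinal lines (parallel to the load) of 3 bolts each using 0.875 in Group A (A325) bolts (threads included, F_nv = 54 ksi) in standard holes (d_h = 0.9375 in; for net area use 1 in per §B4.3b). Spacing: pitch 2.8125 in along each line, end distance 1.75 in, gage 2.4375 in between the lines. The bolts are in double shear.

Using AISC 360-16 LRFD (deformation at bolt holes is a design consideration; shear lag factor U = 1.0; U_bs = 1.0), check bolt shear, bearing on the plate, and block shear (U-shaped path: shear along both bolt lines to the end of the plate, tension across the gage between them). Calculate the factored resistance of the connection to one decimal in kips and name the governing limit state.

Bolt shear: A_b = π(0.875)²/4 = 0.60132 in². φR_n = 0.75 × 54 × 0.60132 × 6 × 2 = 292.2 kips.
Bearing (0.5 in plate, F_u = 65 ksi): end bolts L_c = 1.75 − 0.9375/2 = 1.28125, R_n = min(1.2×1.28125×0.5×65, 2.4×0.875×0.5×65) = 49.969 kips/bolt; interior L_c = 2.8125 − 0.9375 = 1.875, R_n = 68.25 kips/bolt. φR_n = 0.75 × (2×49.969 + 4×68.25) = 279.7 kips.
Block shear: shear path 2×[1.75+2×2.8125] = 2×7.375 in, A_gv = 7.375, A_nv = 2×(7.375 − 2.5×1)×0.5 = 4.875 in²; tension across gage: (2.4375 − 1×1)×0.5 = 0.71875 in². R_n = min(0.6×65×4.875, 0.6×50×7.375) + 1.0×65×0.71875 = min(190.13, 221.25) + 46.719 = 236.85 kips. φR_n = 0.75 × 236.85 = 177.6 kips.
Governing: min(292.2, 279.7, 177.6) = 177.6 kips → block shear.

177.6 kips (block shear governs)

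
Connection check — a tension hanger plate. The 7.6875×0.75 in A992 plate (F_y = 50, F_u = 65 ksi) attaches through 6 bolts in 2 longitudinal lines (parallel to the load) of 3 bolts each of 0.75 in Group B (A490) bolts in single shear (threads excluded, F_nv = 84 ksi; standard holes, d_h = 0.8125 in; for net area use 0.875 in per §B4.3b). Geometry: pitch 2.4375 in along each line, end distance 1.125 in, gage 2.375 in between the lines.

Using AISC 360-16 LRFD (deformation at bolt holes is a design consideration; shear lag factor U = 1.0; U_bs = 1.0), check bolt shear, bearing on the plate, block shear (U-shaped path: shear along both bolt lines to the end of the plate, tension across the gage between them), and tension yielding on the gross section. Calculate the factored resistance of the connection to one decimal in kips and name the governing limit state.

Bolt shear: A_b = π(0.75)²/4 = 0.44179 in². φR_n = 0.75 × 84 × 0.44179 × 6 × 1 = 167.0 kips.
Bearing (0.75 in plate, F_u = 65 ksi): end bolts L_c = 1.125 − 0.8125/2 = 0.71875, R_n = min(1.2×0.71875×0.75×65, 2.4×0.75×0.75×65) = 42.047 kips/bolt; interior L_c = 2.4375 − 0.8125 = 1.625, R_n = 87.75 kips/bolt. φR_n = 0.75 × (2×42.047 + 4×87.75) = 326.3 kips.
Block shear: shear path 2×[1.125+2×2.4375] = 2×6 in, A_gv = 9, A_nv = 2×(6 − 2.5×0.875)×0.75 = 5.7188 in²; tension across gage: (2.375 − 1×0.875)×0.75 = 1.125 in². R_n = min(0.6×65×5.7188, 0.6×50×9) + 1.0×65×1.125 = min(223.03, 270) + 73.125 = 296.16 kips. φR_n = 0.75 × 296.16 = 222.1 kips.
Tension yield (gross): A_g = 7.6875×0.75 = 5.7656 in². φR_n = 0.90 × 50 × 5.7656 = 259.5 kips.
Governing: min(167.0, 326.3, 222.1, 259.5) = 167.0 kips → bolt shear.

167.0 kips (bolt shear governs)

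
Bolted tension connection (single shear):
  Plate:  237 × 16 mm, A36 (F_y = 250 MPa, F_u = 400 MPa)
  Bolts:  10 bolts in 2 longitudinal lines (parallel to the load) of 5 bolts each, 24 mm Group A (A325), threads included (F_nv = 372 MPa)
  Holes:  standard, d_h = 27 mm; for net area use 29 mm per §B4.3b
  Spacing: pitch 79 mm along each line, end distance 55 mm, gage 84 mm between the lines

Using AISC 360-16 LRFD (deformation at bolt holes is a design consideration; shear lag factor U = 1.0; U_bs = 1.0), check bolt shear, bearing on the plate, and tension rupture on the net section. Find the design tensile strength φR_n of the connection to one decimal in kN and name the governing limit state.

Bolt shear: A_b = π(24)²/4 = 452.39 mm². φR_n = 0.75 × 372 × 452.39 × 10 × 1 = 1262.2 kN.
Bearing (16 mm plate, F_u = 400 MPa): end bolts L_c = 55 − 27/2 = 41.5, R_n = min(1.2×41.5×16×400, 2.4×24×16×400) = 318.72 kN/bolt; interior L_c = 79 − 27 = 52, R_n = 368.64 kN/bolt. φR_n = 0.75 × (2×318.72 + 8×368.64) = 2689.9 kN.
Tension rupture (net): A_n = (237 − 2×29)×16 = 2864 mm² (U = 1.0, A_e = A_n). φR_n = 0.75 × 400 × 2864 = 859.2 kN.
Governing: min(1262.2, 2689.9, 859.2) = 859.2 kN → net-section rupture.

859.2 kN (net-section rupture governs)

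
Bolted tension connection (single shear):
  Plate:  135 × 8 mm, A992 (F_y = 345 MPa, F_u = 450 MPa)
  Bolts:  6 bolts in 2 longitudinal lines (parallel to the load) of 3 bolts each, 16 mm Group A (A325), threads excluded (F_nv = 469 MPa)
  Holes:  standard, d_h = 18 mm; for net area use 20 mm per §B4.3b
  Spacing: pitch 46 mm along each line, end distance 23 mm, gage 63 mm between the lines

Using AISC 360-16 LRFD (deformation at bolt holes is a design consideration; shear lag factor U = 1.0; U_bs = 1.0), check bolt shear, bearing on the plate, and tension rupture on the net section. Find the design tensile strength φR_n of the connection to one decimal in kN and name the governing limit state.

Bolt shear: A_b = π(16)²/4 = 201.06 mm². φR_n = 0.75 × 469 × 201.06 × 6 × 1 = 424.3 kN.
Bearing (8 mm plate, F_u = 450 MPa): end bolts L_c = 23 − 18/2 = 14, R_n = min(1.2×14×8×450, 2.4×16×8×450) = 60.48 kN/bolt; interior L_c = 46 − 18 = 28, R_n = 120.96 kN/bolt. φR_n = 0.75 × (2×60.48 + 4×120.96) = 453.6 kN.
Tension rupture (net): A_n = (135 − 2×20)×8 = 760 mm² (U = 1.0, A_e = A_n). φR_n = 0.75 × 450 × 760 = 256.5 kN.
Governing: min(424.3, 453.6, 256.5) = 256.5 kN → net-section rupture.

256.5 kN (net-section rupture governs)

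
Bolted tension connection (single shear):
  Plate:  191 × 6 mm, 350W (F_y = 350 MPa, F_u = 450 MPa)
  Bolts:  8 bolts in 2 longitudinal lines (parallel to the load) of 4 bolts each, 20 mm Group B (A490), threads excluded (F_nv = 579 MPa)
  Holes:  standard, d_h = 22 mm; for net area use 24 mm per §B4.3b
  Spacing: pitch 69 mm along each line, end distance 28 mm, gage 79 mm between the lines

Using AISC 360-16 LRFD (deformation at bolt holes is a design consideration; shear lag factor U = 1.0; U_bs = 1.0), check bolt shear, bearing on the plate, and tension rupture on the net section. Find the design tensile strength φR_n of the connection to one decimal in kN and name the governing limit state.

289.6 kN (net-section rupture governs)

Bolt shear: A_b = π(20)²/4 = 314.16 mm². φR_n = 0.75 × 579 × 314.16 × 8 × 1 = 1091.4 kN.
Bearing (6 mm plate, F_u = 450 MPa): end bolts L_c = 28 − 22/2 = 17, R_n = min(1.2×17×6×450, 2.4×20×6×450) = 55.08 kN/bolt; interior L_c = 69 − 22 = 47, R_n = 129.6 kN/bolt. φR_n = 0.75 × (2×55.08 + 6×129.6) = 665.8 kN.
Tension rupture (net): A_n = (191 − 2×24)×6 = 858 mm² (U = 1.0, A_e = A_n). φR_n = 0.75 × 450 × 858 = 289.6 kN.
Governing: min(1091.4, 665.8, 289.6) = 289.6 kN → net-section rupture.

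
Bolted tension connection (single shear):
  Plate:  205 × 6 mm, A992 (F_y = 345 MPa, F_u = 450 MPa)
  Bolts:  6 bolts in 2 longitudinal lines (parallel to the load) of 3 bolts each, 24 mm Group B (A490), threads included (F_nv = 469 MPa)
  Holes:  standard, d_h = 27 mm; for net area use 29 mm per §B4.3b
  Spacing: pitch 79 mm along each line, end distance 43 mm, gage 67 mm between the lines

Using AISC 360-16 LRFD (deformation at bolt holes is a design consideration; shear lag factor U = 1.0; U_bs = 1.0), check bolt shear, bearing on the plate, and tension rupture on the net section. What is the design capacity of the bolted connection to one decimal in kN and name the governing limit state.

297.7 kN (net-section rupture governs)

Bolt shear: A_b = π(24)²/4 = 452.39 mm². φR_n = 0.75 × 469 × 452.39 × 6 × 1 = 954.8 kN.
Bearing (6 mm plate, F_u = 450 MPa): end bolts L_c = 43 − 27/2 = 29.5, R_n = min(1.2×29.5×6×450, 2.4×24×6×450) = 95.58 kN/bolt; interior L_c = 79 − 27 = 52, R_n = 155.52 kN/bolt. φR_n = 0.75 × (2×95.58 + 4×155.52) = 609.9 kN.
Tension rupture (net): A_n = (205 − 2×29)×6 = 882 mm² (U = 1.0, A_e = A_n). φR_n = 0.75 × 450 × 882 = 297.7 kN.
Governing: min(954.8, 609.9, 297.7) = 297.7 kN → net-section rupture.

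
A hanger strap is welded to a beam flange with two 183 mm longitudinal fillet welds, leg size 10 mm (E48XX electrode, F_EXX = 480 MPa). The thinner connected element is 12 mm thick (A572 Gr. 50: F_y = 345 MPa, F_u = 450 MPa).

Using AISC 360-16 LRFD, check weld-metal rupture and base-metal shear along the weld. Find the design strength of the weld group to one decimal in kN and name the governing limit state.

Weld metal: throat = 0.707×10 = 7.07 mm, L = 2×183 = 366 mm. φR_n = 0.75 × 0.6 × 480 × 7.07 × 366 = 558.9 kN.
Base metal shear (12 mm plate): yield φR_n = 1.0×0.6×345×12×366 = 909.1 kN; rupture φR_n = 0.75×0.6×450×12×366 = 889.4 kN; take 889.4 kN (rupture).
Governing: min(558.9, 889.4) = 558.9 kN → weld metal.

558.9 kN (weld metal governs)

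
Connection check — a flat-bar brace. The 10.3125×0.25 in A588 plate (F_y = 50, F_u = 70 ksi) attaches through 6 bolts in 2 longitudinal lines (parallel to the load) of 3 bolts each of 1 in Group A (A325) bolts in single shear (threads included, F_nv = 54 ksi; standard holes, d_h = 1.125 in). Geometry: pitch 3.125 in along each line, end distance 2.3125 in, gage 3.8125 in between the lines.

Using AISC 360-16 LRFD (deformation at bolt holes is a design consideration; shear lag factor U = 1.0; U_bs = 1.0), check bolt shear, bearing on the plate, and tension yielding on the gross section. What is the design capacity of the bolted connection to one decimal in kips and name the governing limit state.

116.0 kips (gross-section yield governs)

Bolt shear: A_b = π(1)²/4 = 0.7854 in². φR_n = 0.75 × 54 × 0.7854 × 6 × 1 = 190.9 kips.
Bearing (0.25 in plate, F_u = 70 ksi): end bolts L_c = 2.3125 − 1.125/2 = 1.75, R_n = min(1.2×1.75×0.25×70, 2.4×1×0.25×70) = 36.75 kips/bolt; interior L_c = 3.125 − 1.125 = 2, R_n = 42 kips/bolt. φR_n = 0.75 × (2×36.75 + 4×42) = 181.1 kips.
Tension yield (gross): A_g = 10.3125×0.25 = 2.5781 in². φR_n = 0.90 × 50 × 2.5781 = 116.0 kips.
Governing: min(190.9, 181.1, 116.0) = 116.0 kips → gross-section yield.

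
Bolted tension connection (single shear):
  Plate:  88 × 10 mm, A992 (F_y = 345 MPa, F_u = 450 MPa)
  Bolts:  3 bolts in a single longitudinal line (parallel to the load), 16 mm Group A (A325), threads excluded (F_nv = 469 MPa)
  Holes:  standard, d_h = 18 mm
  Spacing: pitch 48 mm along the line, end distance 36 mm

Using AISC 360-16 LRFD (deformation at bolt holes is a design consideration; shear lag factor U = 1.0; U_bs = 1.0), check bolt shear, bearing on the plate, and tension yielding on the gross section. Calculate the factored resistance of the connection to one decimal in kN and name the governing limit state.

212.2 kN (bolt shear governs)

Bolt shear: A_b = π(16)²/4 = 201.06 mm². φR_n = 0.75 × 469 × 201.06 × 3 × 1 = 212.2 kN.
Bearing (10 mm plate, F_u = 450 MPa): end bolts L_c = 36 − 18/2 = 27, R_n = min(1.2×27×10×450, 2.4×16×10×450) = 145.8 kN/bolt; interior L_c = 48 − 18 = 30, R_n = 162 kN/bolt. φR_n = 0.75 × (1×145.8 + 2×162) = 352.4 kN.
Tension yield (gross): A_g = 88×10 = 880 mm². φR_n = 0.90 × 345 × 880 = 273.2 kN.
Governing: min(212.2, 352.4, 273.2) = 212.2 kN → bolt shear.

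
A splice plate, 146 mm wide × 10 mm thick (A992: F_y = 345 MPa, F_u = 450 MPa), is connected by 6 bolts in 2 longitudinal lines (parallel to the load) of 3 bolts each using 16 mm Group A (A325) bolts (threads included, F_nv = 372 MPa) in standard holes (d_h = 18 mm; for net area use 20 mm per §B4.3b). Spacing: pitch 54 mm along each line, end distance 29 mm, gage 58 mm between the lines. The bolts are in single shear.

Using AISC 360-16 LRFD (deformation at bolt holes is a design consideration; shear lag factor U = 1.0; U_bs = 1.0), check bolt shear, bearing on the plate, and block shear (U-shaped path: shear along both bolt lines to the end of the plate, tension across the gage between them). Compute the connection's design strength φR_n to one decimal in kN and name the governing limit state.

336.6 kN (bolt shear governs)

Bolt shear: A_b = π(16)²/4 = 201.06 mm². φR_n = 0.75 × 372 × 201.06 × 6 × 1 = 336.6 kN.
Bearing (10 mm plate, F_u = 450 MPa): end bolts L_c = 29 − 18/2 = 20, R_n = min(1.2×20×10×450, 2.4×16×10×450) = 108 kN/bolt; interior L_c = 54 − 18 = 36, R_n = 172.8 kN/bolt. φR_n = 0.75 × (2×108 + 4×172.8) = 680.4 kN.
Block shear: shear path 2×[29+2×54] = 2×137 mm, A_gv = 2740, A_nv = 2×(137 − 2.5×20)×10 = 1740 mm²; tension across gage: (58 − 1×20)×10 = 380 mm². R_n = min(0.6×450×1740, 0.6×345×2740) + 1.0×450×380 = min(469.8, 567.18) + 171 = 640.8 kN. φR_n = 0.75 × 640.8 = 480.6 kN.
Governing: min(336.6, 680.4, 480.6) = 336.6 kN → bolt shear.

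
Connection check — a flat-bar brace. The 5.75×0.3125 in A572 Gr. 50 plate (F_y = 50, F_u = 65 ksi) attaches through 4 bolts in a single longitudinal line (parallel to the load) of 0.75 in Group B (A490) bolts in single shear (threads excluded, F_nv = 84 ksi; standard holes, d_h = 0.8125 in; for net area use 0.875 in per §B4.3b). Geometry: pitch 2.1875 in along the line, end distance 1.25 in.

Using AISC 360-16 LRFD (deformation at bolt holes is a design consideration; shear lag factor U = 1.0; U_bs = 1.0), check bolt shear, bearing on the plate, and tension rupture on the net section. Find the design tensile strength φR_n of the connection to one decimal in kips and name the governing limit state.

74.3 kips (net-section rupture governs)

Bolt shear: A_b = π(0.75)²/4 = 0.44179 in². φR_n = 0.75 × 84 × 0.44179 × 4 × 1 = 111.3 kips.
Bearing (0.3125 in plate, F_u = 65 ksi): end bolts L_c = 1.25 − 0.8125/2 = 0.84375, R_n = min(1.2×0.84375×0.3125×65, 2.4×0.75×0.3125×65) = 20.566 kips/bolt; interior L_c = 2.1875 − 0.8125 = 1.375, R_n = 33.516 kips/bolt. φR_n = 0.75 × (1×20.566 + 3×33.516) = 90.8 kips.
Tension rupture (net): A_n = (5.75 − 1×0.875)×0.3125 = 1.5234 in² (U = 1.0, A_e = A_n). φR_n = 0.75 × 65 × 1.5234 = 74.3 kips.
Governing: min(111.3, 90.8, 74.3) = 74.3 kips → net-section rupture.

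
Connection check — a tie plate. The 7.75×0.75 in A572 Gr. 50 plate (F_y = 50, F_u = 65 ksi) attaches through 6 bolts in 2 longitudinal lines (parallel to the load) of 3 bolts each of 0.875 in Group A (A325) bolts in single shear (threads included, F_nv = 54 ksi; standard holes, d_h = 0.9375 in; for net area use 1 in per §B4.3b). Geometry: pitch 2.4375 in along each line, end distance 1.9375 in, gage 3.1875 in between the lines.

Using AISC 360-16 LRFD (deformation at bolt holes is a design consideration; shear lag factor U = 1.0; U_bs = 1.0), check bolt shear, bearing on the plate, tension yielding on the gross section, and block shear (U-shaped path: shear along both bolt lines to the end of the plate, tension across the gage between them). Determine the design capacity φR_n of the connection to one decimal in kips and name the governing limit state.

Bolt shear: A_b = π(0.875)²/4 = 0.60132 in². φR_n = 0.75 × 54 × 0.60132 × 6 × 1 = 146.1 kips.
Bearing (0.75 in plate, F_u = 65 ksi): end bolts L_c = 1.9375 − 0.9375/2 = 1.46875, R_n = min(1.2×1.46875×0.75×65, 2.4×0.875×0.75×65) = 85.922 kips/bolt; interior L_c = 2.4375 − 0.9375 = 1.5, R_n = 87.75 kips/bolt. φR_n = 0.75 × (2×85.922 + 4×87.75) = 392.1 kips.
Tension yield (gross): A_g = 7.75×0.75 = 5.8125 in². φR_n = 0.90 × 50 × 5.8125 = 261.6 kips.
Block shear: shear path 2×[1.9375+2×2.4375] = 2×6.8125 in, A_gv = 10.219, A_nv = 2×(6.8125 − 2.5×1)×0.75 = 6.4688 in²; tension across gage: (3.1875 − 1×1)×0.75 = 1.6406 in². R_n = min(0.6×65×6.4688, 0.6×50×10.219) + 1.0×65×1.6406 = min(252.28, 306.57) + 106.64 = 358.92 kips. φR_n = 0.75 × 358.92 = 269.2 kips.
Governing: min(146.1, 392.1, 261.6, 269.2) = 146.1 kips → bolt shear.

146.1 kips (bolt shear governs)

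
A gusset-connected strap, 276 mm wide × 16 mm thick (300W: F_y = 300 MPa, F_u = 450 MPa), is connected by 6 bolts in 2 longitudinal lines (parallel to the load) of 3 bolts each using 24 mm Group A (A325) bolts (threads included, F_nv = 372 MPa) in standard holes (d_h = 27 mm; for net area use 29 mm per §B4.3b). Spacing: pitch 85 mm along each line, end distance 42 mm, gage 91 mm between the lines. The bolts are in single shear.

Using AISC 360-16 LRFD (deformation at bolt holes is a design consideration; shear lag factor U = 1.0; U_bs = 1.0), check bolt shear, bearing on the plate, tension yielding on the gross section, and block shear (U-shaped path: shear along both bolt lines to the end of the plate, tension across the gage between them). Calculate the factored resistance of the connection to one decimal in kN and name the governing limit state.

Bolt shear: A_b = π(24)²/4 = 452.39 mm². φR_n = 0.75 × 372 × 452.39 × 6 × 1 = 757.3 kN.
Bearing (16 mm plate, F_u = 450 MPa): end bolts L_c = 42 − 27/2 = 28.5, R_n = min(1.2×28.5×16×450, 2.4×24×16×450) = 246.24 kN/bolt; interior L_c = 85 − 27 = 58, R_n = 414.72 kN/bolt. φR_n = 0.75 × (2×246.24 + 4×414.72) = 1613.5 kN.
Tension yield (gross): A_g = 276×16 = 4416 mm². φR_n = 0.90 × 300 × 4416 = 1192.3 kN.
Block shear: shear path 2×[42+2×85] = 2×212 mm, A_gv = 6784, A_nv = 2×(212 − 2.5×29)×16 = 4464 mm²; tension across gage: (91 − 1×29)×16 = 992 mm². R_n = min(0.6×450×4464, 0.6×300×6784) + 1.0×450×992 = min(1205.3, 1221.1) + 446.4 = 1651.7 kN. φR_n = 0.75 × 1651.7 = 1238.8 kN.
Governing: min(757.3, 1613.5, 1192.3, 1238.8) = 757.3 kN → bolt shear.

757.3 kN (bolt shear governs)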